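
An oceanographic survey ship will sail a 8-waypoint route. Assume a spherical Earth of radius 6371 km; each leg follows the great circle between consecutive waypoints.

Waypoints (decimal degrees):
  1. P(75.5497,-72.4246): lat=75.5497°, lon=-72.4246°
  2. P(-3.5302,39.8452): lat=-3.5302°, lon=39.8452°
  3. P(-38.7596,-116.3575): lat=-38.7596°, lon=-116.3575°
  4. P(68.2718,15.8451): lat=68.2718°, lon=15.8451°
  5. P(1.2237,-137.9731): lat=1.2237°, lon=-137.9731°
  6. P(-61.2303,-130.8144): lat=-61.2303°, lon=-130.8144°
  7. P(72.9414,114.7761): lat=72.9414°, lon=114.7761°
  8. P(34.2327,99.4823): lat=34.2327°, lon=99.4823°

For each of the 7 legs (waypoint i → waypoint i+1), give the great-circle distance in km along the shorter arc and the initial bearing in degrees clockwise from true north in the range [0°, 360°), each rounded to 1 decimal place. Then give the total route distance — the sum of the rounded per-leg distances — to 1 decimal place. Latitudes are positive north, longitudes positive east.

Leg 1: φ1=1.3185910, φ2=-0.0616136, Δφ=-1.3802046, Δλ=1.9594777 rad; a=sin²(Δφ/2)+cosφ1·cosφ2·sin²(Δλ/2)=0.5770075363; c=2·atan2(√a, √(1-a))=1.725426882; dist=6371·c=10992.695 ≈ 10992.7 km; running total=10992.7 km
Leg 1 bearing: y=sinΔλ·cosφ2=0.92365362, x=cosφ1·sinφ2-sinφ1·cosφ2·cosΔλ=0.35091788; θ=atan2(y, x)=69.1970° ≈ 69.2°
Leg 2: φ1=-0.0616136, φ2=-0.6764826, Δφ=-0.6148690, Δλ=-2.7262514 rad; a=sin²(Δφ/2)+cosφ1·cosφ2·sin²(Δλ/2)=0.8367894044; c=2·atan2(√a, √(1-a))=2.309836513; dist=6371·c=14715.968 ≈ 14716.0 km; running total=25708.7 km
Leg 2 bearing: y=sinΔλ·cosφ2=-0.31464277, x=cosφ1·sinφ2-sinφ1·cosφ2·cosΔλ=-0.66879856; θ=atan2(y, x)=-154.8049° <0 so +360° → 205.1951° ≈ 205.2°
Leg 3: φ1=-0.6764826, φ2=1.1915677, Δφ=1.8680503, Δλ=2.3073706 rad; a=sin²(Δφ/2)+cosφ1·cosφ2·sin²(Δλ/2)=0.8877468182; c=2·atan2(√a, √(1-a))=2.458292915; dist=6371·c=15661.784 ≈ 15661.8 km; running total=41370.5 km
Leg 3 bearing: y=sinΔλ·cosφ2=0.27423755, x=cosφ1·sinφ2-sinφ1·cosφ2·cosΔλ=0.56868566; θ=atan2(y, x)=25.7448° ≈ 25.7°
Leg 4: φ1=1.1915677, φ2=0.0213576, Δφ=-1.1702101, Δλ=-2.6846340 rad; a=sin²(Δφ/2)+cosφ1·cosφ2·sin²(Δλ/2)=0.6561530735; c=2·atan2(√a, √(1-a))=1.888415964; dist=6371·c=12031.098 ≈ 12031.1 km; running total=53401.6 km
Leg 4 bearing: y=sinΔλ·cosφ2=-0.44112019, x=cosφ1·sinφ2-sinφ1·cosφ2·cosΔλ=0.84135477; θ=atan2(y, x)=-27.6679° <0 so +360° → 332.3321° ≈ 332.3°
Leg 5: φ1=0.0213576, φ2=-1.0686703, Δφ=-1.0900279, Δλ=0.1249429 rad; a=sin²(Δφ/2)+cosφ1·cosφ2·sin²(Δλ/2)=0.2706451509; c=2·atan2(√a, √(1-a))=1.094253758; dist=6371·c=6971.491 ≈ 6971.5 km; running total=60373.1 km
Leg 5 bearing: y=sinΔλ·cosφ2=0.05997745, x=cosφ1·sinφ2-sinφ1·cosφ2·cosΔλ=-0.88655971; θ=atan2(y, x)=176.1297° ≈ 176.1°
Leg 6: φ1=-1.0686703, φ2=1.2730676, Δφ=2.3417379, Δλ=4.2863628 rad; a=sin²(Δφ/2)+cosφ1·cosφ2·sin²(Δλ/2)=0.9481716063; c=2·atan2(√a, √(1-a))=2.682247927; dist=6371·c=17088.602 ≈ 17088.6 km; running total=77461.7 km
Leg 6 bearing: y=sinΔλ·cosφ2=-0.26712861, x=cosφ1·sinφ2-sinφ1·cosφ2·cosΔλ=0.35385187; θ=atan2(y, x)=-37.0498° <0 so +360° → 322.9502° ≈ 323.0°
Leg 7: φ1=1.2730676, φ2=0.5974733, Δφ=-0.6755943, Δλ=-0.2669272 rad; a=sin²(Δφ/2)+cosφ1·cosφ2·sin²(Δλ/2)=0.1141267466; c=2·atan2(√a, √(1-a))=0.689213352; dist=6371·c=4390.978 ≈ 4391.0 km; running total=81852.7 km
Leg 7 bearing: y=sinΔλ·cosφ2=-0.21807329, x=cosφ1·sinφ2-sinφ1·cosφ2·cosΔλ=-0.59737038; θ=atan2(y, x)=-159.9451° <0 so +360° → 200.0549° ≈ 200.1°

Leg 1: dist=10992.7 km, bearing=69.2°
Leg 2: dist=14716.0 km, bearing=205.2°
Leg 3: dist=15661.8 km, bearing=25.7°
Leg 4: dist=12031.1 km, bearing=332.3°
Leg 5: dist=6971.5 km, bearing=176.1°
Leg 6: dist=17088.6 km, bearing=323.0°
Leg 7: dist=4391.0 km, bearing=200.1°
Total: 81852.7 km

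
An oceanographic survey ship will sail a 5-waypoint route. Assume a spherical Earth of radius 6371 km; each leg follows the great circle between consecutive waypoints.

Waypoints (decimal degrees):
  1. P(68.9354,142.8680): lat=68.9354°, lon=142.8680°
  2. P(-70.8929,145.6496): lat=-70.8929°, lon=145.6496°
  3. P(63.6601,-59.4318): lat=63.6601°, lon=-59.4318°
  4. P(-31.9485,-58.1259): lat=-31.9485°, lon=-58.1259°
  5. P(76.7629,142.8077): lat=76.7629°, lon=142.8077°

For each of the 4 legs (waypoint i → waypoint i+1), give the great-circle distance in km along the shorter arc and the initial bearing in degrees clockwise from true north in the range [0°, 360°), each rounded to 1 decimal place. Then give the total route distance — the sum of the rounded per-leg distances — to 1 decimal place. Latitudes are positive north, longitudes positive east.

Leg 1: φ1=1.2031497, φ2=-1.2373145, Δφ=-2.4404642, Δλ=0.0485481 rad; a=sin²(Δφ/2)+cosφ1·cosφ2·sin²(Δλ/2)=0.8821266823; c=2·atan2(√a, √(1-a))=2.440679137; dist=6371·c=15549.567 ≈ 15549.6 km; running total=15549.6 km
Leg 1 bearing: y=sinΔλ·cosφ2=0.01588524, x=cosφ1·sinφ2-sinφ1·cosφ2·cosΔλ=-0.64472045; θ=atan2(y, x)=178.5886° ≈ 178.6°
Leg 2: φ1=-1.2373145, φ2=1.1110783, Δφ=2.3483929, Δλ=-3.5793457 rad; a=sin²(Δφ/2)+cosφ1·cosφ2·sin²(Δλ/2)=0.9891739381; c=2·atan2(√a, √(1-a))=2.933118608; dist=6371·c=18686.899 ≈ 18686.9 km; running total=34236.5 km
Leg 2 bearing: y=sinΔλ·cosφ2=0.18808488, x=cosφ1·sinφ2-sinφ1·cosφ2·cosΔλ=-0.08636846; θ=atan2(y, x)=114.6646° ≈ 114.7°
Leg 3: φ1=1.1110783, φ2=-0.5576065, Δφ=-1.6686849, Δλ=0.0227923 rad; a=sin²(Δφ/2)+cosφ1·cosφ2·sin²(Δλ/2)=0.5489150331; c=2·atan2(√a, √(1-a))=1.668783120; dist=6371·c=10631.817 ≈ 10631.8 km; running total=44868.3 km
Leg 3 bearing: y=sinΔλ·cosφ2=0.01933810, x=cosφ1·sinφ2-sinφ1·cosφ2·cosΔλ=-0.99501523; θ=atan2(y, x)=178.8866° ≈ 178.9°
Leg 4: φ1=-0.5576065, φ2=1.3397653, Δφ=1.8973719, Δλ=3.5069529 rad; a=sin²(Δφ/2)+cosφ1·cosφ2·sin²(Δλ/2)=0.8482845644; c=2·atan2(√a, √(1-a))=2.341400883; dist=6371·c=14917.065 ≈ 14917.1 km; running total=59785.4 km
Leg 4 bearing: y=sinΔλ·cosφ2=-0.08181174, x=cosφ1·sinφ2-sinφ1·cosφ2·cosΔλ=0.71281013; θ=atan2(y, x)=-6.5474° <0 so +360° → 353.4526° ≈ 353.5°

Leg 1: dist=15549.6 km, bearing=178.6°
Leg 2: dist=18686.9 km, bearing=114.7°
Leg 3: dist=10631.8 km, bearing=178.9°
Leg 4: dist=14917.1 km, bearing=353.5°
Total: 59785.4 km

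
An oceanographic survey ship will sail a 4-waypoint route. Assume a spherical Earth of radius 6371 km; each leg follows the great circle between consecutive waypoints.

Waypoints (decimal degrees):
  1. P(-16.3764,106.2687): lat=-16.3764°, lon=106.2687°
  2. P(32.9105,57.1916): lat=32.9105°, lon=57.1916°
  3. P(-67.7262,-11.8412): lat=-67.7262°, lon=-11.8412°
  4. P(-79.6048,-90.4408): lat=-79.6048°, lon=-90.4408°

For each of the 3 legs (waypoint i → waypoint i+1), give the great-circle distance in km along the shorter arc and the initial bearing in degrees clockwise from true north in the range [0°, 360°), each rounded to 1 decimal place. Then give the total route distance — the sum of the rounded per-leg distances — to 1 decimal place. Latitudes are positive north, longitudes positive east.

Leg 1: dist=7562.5 km, bearing=316.8°
Leg 2: dist=12552.5 km, bearing=202.6°
Leg 3: dist=2504.7 km, bearing=207.5°
Total: 22619.7 km

Leg 1: φ1=-0.2858221, φ2=0.5743966, Δφ=0.8602187, Δλ=-0.8565570 rad; a=sin²(Δφ/2)+cosφ1·cosφ2·sin²(Δλ/2)=0.3127889205; c=2·atan2(√a, √(1-a))=1.187022802; dist=6371·c=7562.522 ≈ 7562.5 km; running total=7562.5 km
Leg 1 bearing: y=sinΔλ·cosφ2=-0.63433460, x=cosφ1·sinφ2-sinφ1·cosφ2·cosΔλ=0.67633399; θ=atan2(y, x)=-43.1646° <0 so +360° → 316.8354° ≈ 316.8°
Leg 2: φ1=0.5743966, φ2=-1.1820452, Δφ=-1.7564418, Δλ=-1.2048497 rad; a=sin²(Δφ/2)+cosφ1·cosφ2·sin²(Δλ/2)=0.6944610643; c=2·atan2(√a, √(1-a))=1.970257647; dist=6371·c=12552.511 ≈ 12552.5 km; running total=20115.0 km
Leg 2 bearing: y=sinΔλ·cosφ2=-0.35393553, x=cosφ1·sinφ2-sinφ1·cosφ2·cosΔλ=-0.85056994; θ=atan2(y, x)=-157.4070° <0 so +360° → 202.5930° ≈ 202.6°
Leg 3: φ1=-1.1820452, φ2=-1.3893659, Δφ=-0.2073207, Δλ=-1.3718218 rad; a=sin²(Δφ/2)+cosφ1·cosφ2·sin²(Δλ/2)=0.0381435033; c=2·atan2(√a, √(1-a))=0.393134041; dist=6371·c=2504.657 ≈ 2504.7 km; running total=22619.7 km
Leg 3 bearing: y=sinΔλ·cosφ2=-0.17687669, x=cosφ1·sinφ2-sinφ1·cosφ2·cosΔλ=-0.33980721; θ=atan2(y, x)=-152.5021° <0 so +360° → 207.4979° ≈ 207.5°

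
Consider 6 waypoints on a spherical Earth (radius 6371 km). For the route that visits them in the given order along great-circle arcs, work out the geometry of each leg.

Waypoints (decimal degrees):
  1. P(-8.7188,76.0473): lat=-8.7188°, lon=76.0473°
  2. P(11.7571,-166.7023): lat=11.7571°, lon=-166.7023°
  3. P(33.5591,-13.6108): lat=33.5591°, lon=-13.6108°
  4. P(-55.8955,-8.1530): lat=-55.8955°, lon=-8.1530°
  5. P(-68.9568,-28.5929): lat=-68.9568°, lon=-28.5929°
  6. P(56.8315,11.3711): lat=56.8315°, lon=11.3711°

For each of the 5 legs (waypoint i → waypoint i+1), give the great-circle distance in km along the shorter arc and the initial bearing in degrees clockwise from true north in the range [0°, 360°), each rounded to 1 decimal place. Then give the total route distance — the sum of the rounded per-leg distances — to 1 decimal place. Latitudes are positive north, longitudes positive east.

Leg 1: φ1=-0.1521718, φ2=0.2052001, Δφ=0.3573719, Δλ=-4.2367798 rad; a=sin²(Δφ/2)+cosφ1·cosφ2·sin²(Δλ/2)=0.7369905983; c=2·atan2(√a, √(1-a))=2.064602970; dist=6371·c=13153.586 ≈ 13153.6 km; running total=13153.6 km
Leg 1 bearing: y=sinΔλ·cosφ2=0.87036264, x=cosφ1·sinφ2-sinφ1·cosφ2·cosΔλ=0.13345676; θ=atan2(y, x)=81.2825° ≈ 81.3°
Leg 2: φ1=0.2052001, φ2=0.5857168, Δφ=0.3805167, Δλ=2.6719507 rad; a=sin²(Δφ/2)+cosφ1·cosφ2·sin²(Δλ/2)=0.8074318788; c=2·atan2(√a, √(1-a))=2.233009524; dist=6371·c=14226.504 ≈ 14226.5 km; running total=27380.1 km
Leg 2 bearing: y=sinΔλ·cosφ2=0.37713135, x=cosφ1·sinφ2-sinφ1·cosφ2·cosΔλ=0.69261425; θ=atan2(y, x)=28.5685° ≈ 28.6°
Leg 3: φ1=0.5857168, φ2=-0.9755605, Δφ=-1.5612773, Δλ=0.0952566 rad; a=sin²(Δφ/2)+cosφ1·cosφ2·sin²(Δλ/2)=0.4962996786; c=2·atan2(√a, √(1-a))=1.563395616; dist=6371·c=9960.393 ≈ 9960.4 km; running total=37340.5 km
Leg 3 bearing: y=sinΔλ·cosφ2=0.05333001, x=cosφ1·sinφ2-sinφ1·cosφ2·cosΔλ=-0.99854952; θ=atan2(y, x)=176.9429° ≈ 176.9°
Leg 4: φ1=-0.9755605, φ2=-1.2035232, Δφ=-0.2279627, Δλ=-0.3567436 rad; a=sin²(Δφ/2)+cosφ1·cosφ2·sin²(Δλ/2)=0.0192736431; c=2·atan2(√a, √(1-a))=0.278558837; dist=6371·c=1774.698 ≈ 1774.7 km; running total=39115.2 km
Leg 4 bearing: y=sinΔλ·cosφ2=-0.12539671, x=cosφ1·sinφ2-sinφ1·cosφ2·cosΔλ=-0.24471278; θ=atan2(y, x)=-152.8683° <0 so +360° → 207.1317° ≈ 207.1°
Leg 5: φ1=-1.2035232, φ2=0.9918968, Δφ=2.1954200, Δλ=0.6975034 rad; a=sin²(Δφ/2)+cosφ1·cosφ2·sin²(Δλ/2)=0.8153365639; c=2·atan2(√a, √(1-a))=2.253216611; dist=6371·c=14355.243 ≈ 14355.2 km; running total=53470.4 km
Leg 5 bearing: y=sinΔλ·cosφ2=0.35140770, x=cosφ1·sinφ2-sinφ1·cosφ2·cosΔλ=0.69192777; θ=atan2(y, x)=26.9245° ≈ 26.9°

Leg 1: dist=13153.6 km, bearing=81.3°
Leg 2: dist=14226.5 km, bearing=28.6°
Leg 3: dist=9960.4 km, bearing=176.9°
Leg 4: dist=1774.7 km, bearing=207.1°
Leg 5: dist=14355.2 km, bearing=26.9°
Total: 53470.4 km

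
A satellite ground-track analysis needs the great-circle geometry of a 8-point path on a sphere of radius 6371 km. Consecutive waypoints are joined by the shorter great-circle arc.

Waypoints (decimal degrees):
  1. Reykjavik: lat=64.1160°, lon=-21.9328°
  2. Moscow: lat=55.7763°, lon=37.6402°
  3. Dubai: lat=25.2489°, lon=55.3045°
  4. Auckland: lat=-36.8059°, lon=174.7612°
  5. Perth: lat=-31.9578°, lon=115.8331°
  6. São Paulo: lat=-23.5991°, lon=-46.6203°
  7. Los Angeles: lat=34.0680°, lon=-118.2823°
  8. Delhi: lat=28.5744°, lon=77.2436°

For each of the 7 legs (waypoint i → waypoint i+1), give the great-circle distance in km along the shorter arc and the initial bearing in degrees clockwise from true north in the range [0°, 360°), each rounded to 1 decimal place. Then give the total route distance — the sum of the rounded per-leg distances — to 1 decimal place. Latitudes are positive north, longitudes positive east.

Leg 1: dist=3307.5 km, bearing=77.8°
Leg 2: dist=3684.2 km, bearing=149.9°
Leg 3: dist=14200.8 km, bearing=118.2°
Leg 4: dist=5349.5 km, bearing=257.5°
Leg 5: dist=13562.0 km, bearing=199.0°
Leg 6: dist=9914.7 km, bearing=308.2°
Leg 7: dist=12860.6 km, bearing=344.9°
Total: 62879.3 km

Leg 1: φ1=1.1190353, φ2=0.9734801, Δφ=-0.1455552, Δλ=1.0397450 rad; a=sin²(Δφ/2)+cosφ1·cosφ2·sin²(Δλ/2)=0.0658784062; c=2·atan2(√a, √(1-a))=0.519146023; dist=6371·c=3307.479 ≈ 3307.5 km; running total=3307.5 km
Leg 1 bearing: y=sinΔλ·cosφ2=0.48496546, x=cosφ1·sinφ2-sinφ1·cosφ2·cosΔλ=0.10470084; θ=atan2(y, x)=77.8172° ≈ 77.8°
Leg 2: φ1=0.9734801, φ2=0.4406764, Δφ=-0.5328036, Δλ=0.3083002 rad; a=sin²(Δφ/2)+cosφ1·cosφ2·sin²(Δλ/2)=0.0812990820; c=2·atan2(√a, √(1-a))=0.578283983; dist=6371·c=3684.247 ≈ 3684.2 km; running total=6991.7 km
Leg 2 bearing: y=sinΔλ·cosφ2=0.27444983, x=cosφ1·sinφ2-sinφ1·cosφ2·cosΔλ=-0.47268960; θ=atan2(y, x)=149.8600° ≈ 149.9°
Leg 3: φ1=0.4406764, φ2=-0.6423841, Δφ=-1.0830606, Δλ=2.0849127 rad; a=sin²(Δφ/2)+cosφ1·cosφ2·sin²(Δλ/2)=0.8058372933; c=2·atan2(√a, √(1-a))=2.228971947; dist=6371·c=14200.780 ≈ 14200.8 km; running total=21192.5 km
Leg 3 bearing: y=sinΔλ·cosφ2=0.69716518, x=cosφ1·sinφ2-sinφ1·cosφ2·cosΔλ=-0.37391832; θ=atan2(y, x)=118.2065° ≈ 118.2°
Leg 4: φ1=-0.6423841, φ2=-0.5577688, Δφ=0.0846153, Δλ=-1.0284894 rad; a=sin²(Δφ/2)+cosφ1·cosφ2·sin²(Δλ/2)=0.1661455090; c=2·atan2(√a, √(1-a))=0.839669382; dist=6371·c=5349.534 ≈ 5349.5 km; running total=26542.0 km
Leg 4 bearing: y=sinΔλ·cosφ2=-0.72670452, x=cosφ1·sinφ2-sinφ1·cosφ2·cosΔλ=-0.16144737; θ=atan2(y, x)=-102.5256° <0 so +360° → 257.4744° ≈ 257.5°
Leg 5: φ1=-0.5577688, φ2=-0.4118820, Δφ=0.1458868, Δλ=-2.8353467 rad; a=sin²(Δφ/2)+cosφ1·cosφ2·sin²(Δλ/2)=0.7647064354; c=2·atan2(√a, √(1-a))=2.128704671; dist=6371·c=13561.977 ≈ 13562.0 km; running total=40104.0 km
Leg 5 bearing: y=sinΔλ·cosφ2=-0.27626820, x=cosφ1·sinφ2-sinφ1·cosφ2·cosΔλ=-0.80212087; θ=atan2(y, x)=-160.9952° <0 so +360° → 199.0048° ≈ 199.0°
Leg 6: φ1=-0.4118820, φ2=0.5945988, Δφ=1.0064808, Δλ=-1.2507378 rad; a=sin²(Δφ/2)+cosφ1·cosφ2·sin²(Δλ/2)=0.4927148921; c=2·atan2(√a, √(1-a))=1.556225595; dist=6371·c=9914.713 ≈ 9914.7 km; running total=50018.7 km
Leg 6 bearing: y=sinΔλ·cosφ2=-0.78630606, x=cosφ1·sinφ2-sinφ1·cosφ2·cosΔλ=0.61766535; θ=atan2(y, x)=-51.8494° <0 so +360° → 308.1506° ≈ 308.2°
Leg 7: φ1=0.5945988, φ2=0.4987174, Δφ=-0.0958814, Δλ=3.4125707 rad; a=sin²(Δφ/2)+cosφ1·cosφ2·sin²(Δλ/2)=0.7164983888; c=2·atan2(√a, √(1-a))=2.018611057; dist=6371·c=12860.571 ≈ 12860.6 km; running total=62879.3 km
Leg 7 bearing: y=sinΔλ·cosφ2=-0.23507040, x=cosφ1·sinφ2-sinφ1·cosφ2·cosΔλ=0.87020440; θ=atan2(y, x)=-15.1166° <0 so +360° → 344.8834° ≈ 344.9°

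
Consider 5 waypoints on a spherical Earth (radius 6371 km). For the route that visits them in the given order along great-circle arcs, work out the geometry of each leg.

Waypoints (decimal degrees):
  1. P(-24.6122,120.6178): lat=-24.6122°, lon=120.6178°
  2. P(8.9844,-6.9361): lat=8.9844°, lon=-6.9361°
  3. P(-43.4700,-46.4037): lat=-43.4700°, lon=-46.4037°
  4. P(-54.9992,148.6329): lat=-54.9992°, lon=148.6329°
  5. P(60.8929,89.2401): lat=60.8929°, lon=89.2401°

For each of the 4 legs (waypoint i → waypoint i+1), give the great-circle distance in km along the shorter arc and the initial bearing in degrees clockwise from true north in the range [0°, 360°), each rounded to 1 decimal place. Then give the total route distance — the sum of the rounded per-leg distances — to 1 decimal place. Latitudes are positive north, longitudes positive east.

Leg 1: dist=14206.4 km, bearing=262.1°
Leg 2: dist=7062.7 km, bearing=211.0°
Leg 3: dist=8973.9 km, bearing=188.7°
Leg 4: dist=13899.8 km, bearing=329.3°
Total: 44142.8 km

Leg 1: φ1=-0.4295639, φ2=0.1568074, Δφ=0.5863713, Δλ=-2.2262355 rad; a=sin²(Δφ/2)+cosφ1·cosφ2·sin²(Δλ/2)=0.8061862125; c=2·atan2(√a, √(1-a))=2.229854349; dist=6371·c=14206.402 ≈ 14206.4 km; running total=14206.4 km
Leg 1 bearing: y=sinΔλ·cosφ2=-0.78305360, x=cosφ1·sinφ2-sinφ1·cosφ2·cosΔλ=-0.10875232; θ=atan2(y, x)=-97.9068° <0 so +360° → 262.0932° ≈ 262.1°
Leg 2: φ1=0.1568074, φ2=-0.7586946, Δφ=-0.9155020, Δλ=-0.6888396 rad; a=sin²(Δφ/2)+cosφ1·cosφ2·sin²(Δλ/2)=0.2770280444; c=2·atan2(√a, √(1-a))=1.108567765; dist=6371·c=7062.685 ≈ 7062.7 km; running total=21269.1 km
Leg 2 bearing: y=sinΔλ·cosφ2=-0.46130729, x=cosφ1·sinφ2-sinφ1·cosφ2·cosΔλ=-0.76702648; θ=atan2(y, x)=-148.9763° <0 so +360° → 211.0237° ≈ 211.0°
Leg 3: φ1=-0.7586946, φ2=-0.9599171, Δφ=-0.2012225, Δλ=3.4040308 rad; a=sin²(Δφ/2)+cosφ1·cosφ2·sin²(Δλ/2)=0.4192346083; c=2·atan2(√a, √(1-a))=1.408554716; dist=6371·c=8973.902 ≈ 8973.9 km; running total=30243.0 km
Leg 3 bearing: y=sinΔλ·cosφ2=-0.14880935, x=cosφ1·sinφ2-sinφ1·cosφ2·cosΔλ=-0.97558371; θ=atan2(y, x)=-171.3273° <0 so +360° → 188.6727° ≈ 188.7°
Leg 4: φ1=-0.9599171, φ2=1.0627816, Δφ=2.0226987, Δλ=-1.0365999 rad; a=sin²(Δφ/2)+cosφ1·cosφ2·sin²(Δλ/2)=0.7868169723; c=2·atan2(√a, √(1-a))=2.181731771; dist=6371·c=13899.813 ≈ 13899.8 km; running total=44142.8 km
Leg 4 bearing: y=sinΔλ·cosφ2=-0.41867138, x=cosφ1·sinφ2-sinφ1·cosφ2·cosΔλ=0.70403010; θ=atan2(y, x)=-30.7390° <0 so +360° → 329.2610° ≈ 329.3°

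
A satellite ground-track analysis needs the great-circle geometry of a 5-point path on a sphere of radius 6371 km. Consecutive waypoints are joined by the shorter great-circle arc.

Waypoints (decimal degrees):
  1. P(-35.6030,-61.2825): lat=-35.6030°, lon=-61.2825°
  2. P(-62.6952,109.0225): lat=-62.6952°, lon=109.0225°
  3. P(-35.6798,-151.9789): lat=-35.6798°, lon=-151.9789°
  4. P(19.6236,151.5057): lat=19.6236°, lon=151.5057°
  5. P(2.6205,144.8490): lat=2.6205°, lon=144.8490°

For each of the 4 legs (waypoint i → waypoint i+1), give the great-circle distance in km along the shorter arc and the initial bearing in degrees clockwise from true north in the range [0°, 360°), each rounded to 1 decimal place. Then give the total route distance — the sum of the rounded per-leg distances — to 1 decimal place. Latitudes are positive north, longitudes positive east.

Leg 1: φ1=-0.6213896, φ2=-1.0942377, Δφ=-0.4728481, Δλ=2.9723830 rad; a=sin²(Δφ/2)+cosφ1·cosφ2·sin²(Δλ/2)=0.4251740611; c=2·atan2(√a, √(1-a))=1.420580150; dist=6371·c=9050.516 ≈ 9050.5 km; running total=9050.5 km
Leg 1 bearing: y=sinΔλ·cosφ2=0.07725066, x=cosφ1·sinφ2-sinφ1·cosφ2·cosΔλ=-0.98571631; θ=atan2(y, x)=175.5189° ≈ 175.5°
Leg 2: φ1=-1.0942377, φ2=-0.6227300, Δφ=0.4715077, Δλ=-4.5553338 rad; a=sin²(Δφ/2)+cosφ1·cosφ2·sin²(Δλ/2)=0.2700065814; c=2·atan2(√a, √(1-a))=1.092815952; dist=6371·c=6962.330 ≈ 6962.3 km; running total=16012.8 km
Leg 2 bearing: y=sinΔλ·cosφ2=0.80229168, x=cosφ1·sinφ2-sinφ1·cosφ2·cosΔλ=-0.38044732; θ=atan2(y, x)=115.3703° ≈ 115.4°
Leg 3: φ1=-0.6227300, φ2=0.3424964, Δφ=0.9652264, Δλ=5.2968055 rad; a=sin²(Δφ/2)+cosφ1·cosφ2·sin²(Δλ/2)=0.3868793091; c=2·atan2(√a, √(1-a))=1.342579053; dist=6371·c=8553.571 ≈ 8553.6 km; running total=24566.4 km
Leg 3 bearing: y=sinΔλ·cosφ2=-0.78559277, x=cosφ1·sinφ2-sinφ1·cosφ2·cosΔλ=0.57589828; θ=atan2(y, x)=-53.7558° <0 so +360° → 306.2442° ≈ 306.2°
Leg 4: φ1=0.3424964, φ2=0.0457364, Δφ=-0.2967601, Δλ=-0.1161813 rad; a=sin²(Δφ/2)+cosφ1·cosφ2·sin²(Δλ/2)=0.0250271686; c=2·atan2(√a, √(1-a))=0.317734402; dist=6371·c=2024.286 ≈ 2024.3 km; running total=26590.7 km
Leg 4 bearing: y=sinΔλ·cosφ2=-0.11579892, x=cosφ1·sinφ2-sinφ1·cosφ2·cosΔλ=-0.29016176; θ=atan2(y, x)=-158.2438° <0 so +360° → 201.7562° ≈ 201.8°

Leg 1: dist=9050.5 km, bearing=175.5°
Leg 2: dist=6962.3 km, bearing=115.4°
Leg 3: dist=8553.6 km, bearing=306.2°
Leg 4: dist=2024.3 km, bearing=201.8°
Total: 26590.7 km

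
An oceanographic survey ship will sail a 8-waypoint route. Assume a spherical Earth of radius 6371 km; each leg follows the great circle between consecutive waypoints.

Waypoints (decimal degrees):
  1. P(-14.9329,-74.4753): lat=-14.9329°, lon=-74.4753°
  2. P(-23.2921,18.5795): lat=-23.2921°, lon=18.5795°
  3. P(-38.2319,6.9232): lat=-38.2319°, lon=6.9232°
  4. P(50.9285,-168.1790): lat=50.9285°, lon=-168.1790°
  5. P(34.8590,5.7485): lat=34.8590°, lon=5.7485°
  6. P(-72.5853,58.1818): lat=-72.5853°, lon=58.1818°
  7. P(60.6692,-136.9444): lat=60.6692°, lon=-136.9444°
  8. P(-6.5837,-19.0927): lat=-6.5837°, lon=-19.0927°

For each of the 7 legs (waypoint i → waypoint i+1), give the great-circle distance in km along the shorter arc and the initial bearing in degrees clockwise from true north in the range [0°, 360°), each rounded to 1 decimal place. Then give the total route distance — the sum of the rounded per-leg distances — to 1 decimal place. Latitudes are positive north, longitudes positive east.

Leg 1: dist=9659.5 km, bearing=113.3°
Leg 2: dist=1996.1 km, bearing=211.0°
Leg 3: dist=18551.8 km, bearing=346.3°
Leg 4: dist=10457.4 km, bearing=5.0°
Leg 5: dist=12599.0 km, bearing=165.0°
Leg 6: dist=18541.5 km, bearing=146.1°
Leg 7: dist=12131.9 km, bearing=68.4°
Total: 83937.2 km

Leg 1: φ1=-0.2606283, φ2=-0.4065238, Δφ=-0.1458956, Δλ=1.6241126 rad; a=sin²(Δφ/2)+cosφ1·cosφ2·sin²(Δλ/2)=0.4727001369; c=2·atan2(√a, √(1-a))=1.516169436; dist=6371·c=9659.515 ≈ 9659.5 km; running total=9659.5 km
Leg 1 bearing: y=sinΔλ·cosφ2=0.91719574, x=cosφ1·sinφ2-sinφ1·cosφ2·cosΔλ=-0.39467815; θ=atan2(y, x)=113.2827° ≈ 113.3°
Leg 2: φ1=-0.4065238, φ2=-0.6672725, Δφ=-0.2607487, Δλ=-0.2034408 rad; a=sin²(Δφ/2)+cosφ1·cosφ2·sin²(Δλ/2)=0.0243409991; c=2·atan2(√a, √(1-a))=0.313311976; dist=6371·c=1996.111 ≈ 1996.1 km; running total=11655.6 km
Leg 2 bearing: y=sinΔλ·cosφ2=-0.15870523, x=cosφ1·sinφ2-sinφ1·cosφ2·cosΔλ=-0.26420959; θ=atan2(y, x)=-149.0076° <0 so +360° → 210.9924° ≈ 211.0°
Leg 3: φ1=-0.6672725, φ2=0.8888700, Δφ=1.5561425, Δλ=-3.0561099 rad; a=sin²(Δφ/2)+cosφ1·cosφ2·sin²(Δλ/2)=0.9868698831; c=2·atan2(√a, √(1-a))=2.911914710; dist=6371·c=18551.809 ≈ 18551.8 km; running total=30207.4 km
Leg 3 bearing: y=sinΔλ·cosφ2=-0.05381329, x=cosφ1·sinφ2-sinφ1·cosφ2·cosΔλ=0.22121256; θ=atan2(y, x)=-13.6725° <0 so +360° → 346.3275° ≈ 346.3°
Leg 4: φ1=0.8888700, φ2=0.6084043, Δφ=-0.2804657, Δλ=3.0356075 rad; a=sin²(Δφ/2)+cosφ1·cosφ2·sin²(Δλ/2)=0.5352768646; c=2·atan2(√a, √(1-a))=1.641408722; dist=6371·c=10457.415 ≈ 10457.4 km; running total=40664.8 km
Leg 4 bearing: y=sinΔλ·cosφ2=0.08680454, x=cosφ1·sinφ2-sinφ1·cosφ2·cosΔλ=0.99372388; θ=atan2(y, x)=4.9923° ≈ 5.0°
Leg 5: φ1=0.6084043, φ2=-1.2668525, Δφ=-1.8752568, Δλ=0.9151337 rad; a=sin²(Δφ/2)+cosφ1·cosφ2·sin²(Δλ/2)=0.6978164952; c=2·atan2(√a, √(1-a))=1.977553301; dist=6371·c=12598.992 ≈ 12599.0 km; running total=53263.8 km
Leg 5 bearing: y=sinΔλ·cosφ2=0.23722698, x=cosφ1·sinφ2-sinφ1·cosφ2·cosΔλ=-0.88724174; θ=atan2(y, x)=165.0307° ≈ 165.0°
Leg 6: φ1=-1.2668525, φ2=1.0588773, Δφ=2.3257298, Δλ=-3.4055946 rad; a=sin²(Δφ/2)+cosφ1·cosφ2·sin²(Δλ/2)=0.9866858129; c=2·atan2(√a, √(1-a))=2.910303229; dist=6371·c=18541.542 ≈ 18541.5 km; running total=71805.3 km
Leg 6 bearing: y=sinΔλ·cosφ2=0.12782469, x=cosφ1·sinφ2-sinφ1·cosφ2·cosΔλ=-0.19028538; θ=atan2(y, x)=146.1087° ≈ 146.1°
Leg 7: φ1=1.0588773, φ2=-0.1149072, Δφ=-1.1737845, Δλ=2.0569002 rad; a=sin²(Δφ/2)+cosφ1·cosφ2·sin²(Δλ/2)=0.6636491472; c=2·atan2(√a, √(1-a))=1.904239294; dist=6371·c=12131.909 ≈ 12131.9 km; running total=83937.2 km
Leg 7 bearing: y=sinΔλ·cosφ2=0.87832912, x=cosφ1·sinφ2-sinφ1·cosφ2·cosΔλ=0.34844481; θ=atan2(y, x)=68.3611° ≈ 68.4°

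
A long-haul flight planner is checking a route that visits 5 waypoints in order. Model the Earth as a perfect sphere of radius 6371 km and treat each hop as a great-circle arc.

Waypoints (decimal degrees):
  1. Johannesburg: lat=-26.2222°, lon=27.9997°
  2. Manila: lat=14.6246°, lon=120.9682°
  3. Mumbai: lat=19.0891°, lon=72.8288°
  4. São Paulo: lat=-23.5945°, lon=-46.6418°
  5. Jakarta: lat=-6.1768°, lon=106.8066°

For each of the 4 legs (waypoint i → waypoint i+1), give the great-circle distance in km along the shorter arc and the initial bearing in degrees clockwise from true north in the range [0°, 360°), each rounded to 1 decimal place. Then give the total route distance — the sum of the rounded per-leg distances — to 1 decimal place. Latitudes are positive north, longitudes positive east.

Leg 1: φ1=-0.4576637, φ2=0.2552474, Δφ=0.7129111, Δλ=1.6226064 rad; a=sin²(Δφ/2)+cosφ1·cosφ2·sin²(Δλ/2)=0.5782567519; c=2·atan2(√a, √(1-a))=1.727955984; dist=6371·c=11008.808 ≈ 11008.8 km; running total=11008.8 km
Leg 1 bearing: y=sinΔλ·cosφ2=0.96630249, x=cosφ1·sinφ2-sinφ1·cosφ2·cosΔλ=0.20436004; θ=atan2(y, x)=78.0587° ≈ 78.1°
Leg 2: φ1=0.2552474, φ2=0.3331676, Δφ=0.0779202, Δλ=-0.8401910 rad; a=sin²(Δφ/2)+cosφ1·cosφ2·sin²(Δλ/2)=0.1536170945; c=2·atan2(√a, √(1-a))=0.805479092; dist=6371·c=5131.707 ≈ 5131.7 km; running total=16140.5 km
Leg 2 bearing: y=sinΔλ·cosφ2=-0.70381653, x=cosφ1·sinφ2-sinφ1·cosφ2·cosΔλ=0.15721904; θ=atan2(y, x)=-77.4080° <0 so +360° → 282.5920° ≈ 282.6°
Leg 3: φ1=0.3331676, φ2=-0.4118017, Δφ=-0.7449694, Δλ=-2.0851553 rad; a=sin²(Δφ/2)+cosφ1·cosφ2·sin²(Δλ/2)=0.7784785979; c=2·atan2(√a, √(1-a))=2.161513967; dist=6371·c=13771.005 ≈ 13771.0 km; running total=29911.5 km
Leg 3 bearing: y=sinΔλ·cosφ2=-0.79782641, x=cosφ1·sinφ2-sinφ1·cosφ2·cosΔλ=-0.23080662; θ=atan2(y, x)=-106.1349° <0 so +360° → 253.8651° ≈ 253.9°
Leg 4: φ1=-0.4118017, φ2=-0.1078055, Δφ=0.3039962, Δλ=2.6781798 rad; a=sin²(Δφ/2)+cosφ1·cosφ2·sin²(Δλ/2)=0.8859622631; c=2·atan2(√a, √(1-a))=2.452659284; dist=6371·c=15625.892 ≈ 15625.9 km; running total=45537.4 km
Leg 4 bearing: y=sinΔλ·cosφ2=0.44440857, x=cosφ1·sinφ2-sinφ1·cosφ2·cosΔλ=-0.45456963; θ=atan2(y, x)=135.6476° ≈ 135.6°

Leg 1: dist=11008.8 km, bearing=78.1°
Leg 2: dist=5131.7 km, bearing=282.6°
Leg 3: dist=13771.0 km, bearing=253.9°
Leg 4: dist=15625.9 km, bearing=135.6°
Total: 45537.4 km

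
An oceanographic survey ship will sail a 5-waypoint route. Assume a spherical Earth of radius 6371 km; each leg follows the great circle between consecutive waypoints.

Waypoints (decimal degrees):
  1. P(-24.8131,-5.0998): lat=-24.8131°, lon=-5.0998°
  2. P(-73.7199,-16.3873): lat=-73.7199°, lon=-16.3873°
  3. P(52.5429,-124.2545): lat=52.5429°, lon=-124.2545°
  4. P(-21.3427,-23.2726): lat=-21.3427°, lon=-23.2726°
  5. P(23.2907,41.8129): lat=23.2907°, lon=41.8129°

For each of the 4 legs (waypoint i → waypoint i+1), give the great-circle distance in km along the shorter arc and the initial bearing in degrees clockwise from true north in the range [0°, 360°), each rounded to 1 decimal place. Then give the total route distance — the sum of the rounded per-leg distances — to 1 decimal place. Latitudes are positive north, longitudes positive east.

Leg 1: dist=5479.7 km, bearing=184.2°
Leg 2: dist=16069.6 km, bearing=274.3°
Leg 3: dist=12607.2 km, bearing=95.0°
Leg 4: dist=8617.2 km, bearing=58.6°
Total: 42773.7 km

Leg 1: φ1=-0.4330703, φ2=-1.2866550, Δφ=-0.8535847, Δλ=-0.1970040 rad; a=sin²(Δφ/2)+cosφ1·cosφ2·sin²(Δλ/2)=0.1738179939; c=2·atan2(√a, √(1-a))=0.860096924; dist=6371·c=5479.678 ≈ 5479.7 km; running total=5479.7 km
Leg 1 bearing: y=sinΔλ·cosφ2=-0.05487026, x=cosφ1·sinφ2-sinφ1·cosφ2·cosΔλ=-0.75591696; θ=atan2(y, x)=-175.8483° <0 so +360° → 184.1517° ≈ 184.2°
Leg 2: φ1=-1.2866550, φ2=0.9170466, Δφ=2.2037016, Δλ=-1.8826378 rad; a=sin²(Δφ/2)+cosφ1·cosφ2·sin²(Δλ/2)=0.9071437751; c=2·atan2(√a, √(1-a))=2.522297078; dist=6371·c=16069.555 ≈ 16069.6 km; running total=21549.3 km
Leg 2 bearing: y=sinΔλ·cosφ2=-0.57883545, x=cosφ1·sinφ2-sinφ1·cosφ2·cosΔλ=0.04342008; θ=atan2(y, x)=-85.7101° <0 so +360° → 274.2899° ≈ 274.3°
Leg 3: φ1=0.9170466, φ2=-0.3725004, Δφ=-1.2895470, Δλ=1.7624666 rad; a=sin²(Δφ/2)+cosφ1·cosφ2·sin²(Δλ/2)=0.6984065153; c=2·atan2(√a, √(1-a))=1.978838532; dist=6371·c=12607.180 ≈ 12607.2 km; running total=34156.5 km
Leg 3 bearing: y=sinΔλ·cosφ2=0.91436354, x=cosφ1·sinφ2-sinφ1·cosφ2·cosΔλ=-0.08049061; θ=atan2(y, x)=95.0307° ≈ 95.0°
Leg 4: φ1=-0.3725004, φ2=0.4064994, Δφ=0.7789998, Δλ=1.1359563 rad; a=sin²(Δφ/2)+cosφ1·cosφ2·sin²(Δλ/2)=0.3917510408; c=2·atan2(√a, √(1-a))=1.352570450; dist=6371·c=8617.226 ≈ 8617.2 km; running total=42773.7 km
Leg 4 bearing: y=sinΔλ·cosφ2=0.83303162, x=cosφ1·sinφ2-sinφ1·cosφ2·cosΔλ=0.50910409; θ=atan2(y, x)=58.5690° ≈ 58.6°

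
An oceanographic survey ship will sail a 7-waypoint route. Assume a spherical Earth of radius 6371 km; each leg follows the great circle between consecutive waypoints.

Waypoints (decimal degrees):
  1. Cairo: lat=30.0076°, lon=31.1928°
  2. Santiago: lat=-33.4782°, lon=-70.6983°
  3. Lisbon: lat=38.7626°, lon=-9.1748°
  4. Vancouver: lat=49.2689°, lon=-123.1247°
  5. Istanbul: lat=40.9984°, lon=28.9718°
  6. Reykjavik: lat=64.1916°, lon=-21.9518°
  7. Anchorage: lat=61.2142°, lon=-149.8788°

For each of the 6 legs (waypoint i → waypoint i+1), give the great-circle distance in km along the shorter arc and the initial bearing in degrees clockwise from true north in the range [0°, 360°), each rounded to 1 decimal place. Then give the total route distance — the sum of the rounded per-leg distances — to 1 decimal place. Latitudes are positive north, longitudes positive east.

Leg 1: dist=12802.1 km, bearing=244.4°
Leg 2: dist=10232.3 km, bearing=43.3°
Leg 3: dist=8279.6 km, bearing=321.8°
Leg 4: dist=9612.8 km, bearing=20.7°
Leg 5: dist=4123.8 km, bearing=325.9°
Leg 6: dist=5413.9 km, bearing=329.6°
Total: 50464.5 km

Leg 1: φ1=0.5237314, φ2=-0.5843048, Δφ=-1.1080362, Δλ=-1.7783352 rad; a=sin²(Δφ/2)+cosφ1·cosφ2·sin²(Δλ/2)=0.7123516039; c=2·atan2(√a, √(1-a))=2.009430360; dist=6371·c=12802.081 ≈ 12802.1 km; running total=12802.1 km
Leg 1 bearing: y=sinΔλ·cosφ2=-0.81619691, x=cosφ1·sinφ2-sinφ1·cosφ2·cosΔλ=-0.39172669; θ=atan2(y, x)=-115.6383° <0 so +360° → 244.3617° ≈ 244.4°
Leg 2: φ1=-0.5843048, φ2=0.6765350, Δφ=1.2608398, Δλ=1.0737876 rad; a=sin²(Δφ/2)+cosφ1·cosφ2·sin²(Δλ/2)=0.5176322793; c=2·atan2(√a, √(1-a))=1.606068199; dist=6371·c=10232.260 ≈ 10232.3 km; running total=23034.4 km
Leg 2 bearing: y=sinΔλ·cosφ2=0.68540739, x=cosφ1·sinφ2-sinφ1·cosφ2·cosΔλ=0.72730538; θ=atan2(y, x)=43.3012° ≈ 43.3°
Leg 3: φ1=0.6765350, φ2=0.8599045, Δφ=0.1833695, Δλ=-1.9888009 rad; a=sin²(Δφ/2)+cosφ1·cosφ2·sin²(Δλ/2)=0.3660478091; c=2·atan2(√a, √(1-a))=1.299579084; dist=6371·c=8279.618 ≈ 8279.6 km; running total=31314.0 km
Leg 3 bearing: y=sinΔλ·cosφ2=-0.59632922, x=cosφ1·sinφ2-sinφ1·cosφ2·cosΔλ=0.75671573; θ=atan2(y, x)=-38.2398° <0 so +360° → 321.7602° ≈ 321.8°
Leg 4: φ1=0.8599045, φ2=0.7155571, Δφ=-0.1443475, Δλ=2.6545847 rad; a=sin²(Δφ/2)+cosφ1·cosφ2·sin²(Δλ/2)=0.4690395200; c=2·atan2(√a, √(1-a))=1.508835729; dist=6371·c=9612.792 ≈ 9612.8 km; running total=40926.8 km
Leg 4 bearing: y=sinΔλ·cosφ2=0.35320043, x=cosφ1·sinφ2-sinφ1·cosφ2·cosΔλ=0.93349625; θ=atan2(y, x)=20.7248° ≈ 20.7°
Leg 5: φ1=0.7155571, φ2=1.1203548, Δφ=0.4047977, Δλ=-0.8887845 rad; a=sin²(Δφ/2)+cosφ1·cosφ2·sin²(Δλ/2)=0.1011378764; c=2·atan2(√a, √(1-a))=0.647284496; dist=6371·c=4123.8495 ≈ 4123.8 km; running total=45050.6 km
Leg 5 bearing: y=sinΔλ·cosφ2=-0.33797503, x=cosφ1·sinφ2-sinφ1·cosφ2·cosΔλ=0.49940856; θ=atan2(y, x)=-34.0882° <0 so +360° → 325.9118° ≈ 325.9°
Leg 6: φ1=1.1203548, φ2=1.0683893, Δφ=-0.0519654, Δλ=-2.2327474 rad; a=sin²(Δφ/2)+cosφ1·cosφ2·sin²(Δλ/2)=0.1699258844; c=2·atan2(√a, √(1-a))=0.849780240; dist=6371·c=5413.9499 ≈ 5413.9 km; running total=50464.5 km
Leg 6 bearing: y=sinΔλ·cosφ2=-0.37983334, x=cosφ1·sinφ2-sinφ1·cosφ2·cosΔλ=0.64802079; θ=atan2(y, x)=-30.3764° <0 so +360° → 329.6236° ≈ 329.6°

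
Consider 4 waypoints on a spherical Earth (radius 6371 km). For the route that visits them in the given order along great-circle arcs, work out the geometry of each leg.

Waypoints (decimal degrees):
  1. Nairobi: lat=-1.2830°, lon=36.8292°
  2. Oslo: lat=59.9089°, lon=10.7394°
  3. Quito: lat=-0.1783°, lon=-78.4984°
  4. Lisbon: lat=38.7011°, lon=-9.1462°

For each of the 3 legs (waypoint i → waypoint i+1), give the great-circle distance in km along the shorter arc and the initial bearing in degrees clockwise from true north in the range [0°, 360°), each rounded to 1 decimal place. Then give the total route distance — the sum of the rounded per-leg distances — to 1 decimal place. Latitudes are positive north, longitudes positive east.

Leg 1: dist=7170.0 km, bearing=345.9°
Leg 2: dist=9982.2 km, bearing=269.3°
Leg 3: dist=8244.3 km, bearing=49.4°
Total: 25396.5 km

Leg 1: φ1=-0.0223926, φ2=1.0456076, Δφ=1.0680001, Δλ=-0.4553529 rad; a=sin²(Δφ/2)+cosφ1·cosφ2·sin²(Δλ/2)=0.2845984694; c=2·atan2(√a, √(1-a))=1.125413867; dist=6371·c=7170.012 ≈ 7170.0 km; running total=7170.0 km
Leg 1 bearing: y=sinΔλ·cosφ2=-0.22049493, x=cosφ1·sinφ2-sinφ1·cosφ2·cosΔλ=0.87509468; θ=atan2(y, x)=-14.1423° <0 so +360° → 345.8577° ≈ 345.9°
Leg 2: φ1=1.0456076, φ2=-0.0031119, Δφ=-1.0487195, Δλ=-1.5574934 rad; a=sin²(Δφ/2)+cosφ1·cosφ2·sin²(Δλ/2)=0.4980114959; c=2·atan2(√a, √(1-a))=1.566819308; dist=6371·c=9982.206 ≈ 9982.2 km; running total=17152.2 km
Leg 2 bearing: y=sinΔλ·cosφ2=-0.99990668, x=cosφ1·sinφ2-sinφ1·cosφ2·cosΔλ=-0.01306991; θ=atan2(y, x)=-90.7489° <0 so +360° → 269.2511° ≈ 269.3°
Leg 3: φ1=-0.0031119, φ2=0.6754616, Δφ=0.6785735, Δλ=1.2104242 rad; a=sin²(Δφ/2)+cosφ1·cosφ2·sin²(Δλ/2)=0.3633770166; c=2·atan2(√a, √(1-a))=1.294030523; dist=6371·c=8244.268 ≈ 8244.3 km; running total=25396.5 km
Leg 3 bearing: y=sinΔλ·cosφ2=0.73028876, x=cosφ1·sinφ2-sinφ1·cosφ2·cosΔλ=0.62611099; θ=atan2(y, x)=49.3920° ≈ 49.4°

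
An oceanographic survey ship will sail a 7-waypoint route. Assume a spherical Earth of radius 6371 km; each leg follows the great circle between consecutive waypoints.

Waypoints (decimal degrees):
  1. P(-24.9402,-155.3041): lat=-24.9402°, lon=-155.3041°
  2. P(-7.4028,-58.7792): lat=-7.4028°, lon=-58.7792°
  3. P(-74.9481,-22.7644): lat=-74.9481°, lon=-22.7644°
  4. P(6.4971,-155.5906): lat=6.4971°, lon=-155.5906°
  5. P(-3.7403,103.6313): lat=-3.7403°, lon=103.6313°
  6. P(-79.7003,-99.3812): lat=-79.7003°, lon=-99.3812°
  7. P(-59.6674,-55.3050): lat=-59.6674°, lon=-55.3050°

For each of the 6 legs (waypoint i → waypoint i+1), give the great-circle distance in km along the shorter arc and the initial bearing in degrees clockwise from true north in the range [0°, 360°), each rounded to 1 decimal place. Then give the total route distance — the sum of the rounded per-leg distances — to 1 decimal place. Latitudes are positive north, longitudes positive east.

Leg 1: dist=10312.5 km, bearing=99.5°
Leg 2: dist=7846.5 km, bearing=170.7°
Leg 3: dist=11846.6 km, bearing=229.5°
Leg 4: dist=11243.6 km, bearing=267.4°
Leg 5: dist=10645.9 km, bearing=176.0°
Leg 6: dist=2660.4 km, bearing=60.0°
Total: 54555.5 km

Leg 1: φ1=-0.4352886, φ2=-0.1292032, Δφ=0.3060854, Δλ=1.6846773 rad; a=sin²(Δφ/2)+cosφ1·cosφ2·sin²(Δλ/2)=0.5239247823; c=2·atan2(√a, √(1-a))=1.618664169; dist=6371·c=10312.509 ≈ 10312.5 km; running total=10312.5 km
Leg 1 bearing: y=sinΔλ·cosφ2=0.98524142, x=cosφ1·sinφ2-sinφ1·cosφ2·cosΔλ=-0.16434646; θ=atan2(y, x)=99.4702° ≈ 99.5°
Leg 2: φ1=-0.1292032, φ2=-1.3080911, Δφ=-1.1788879, Δλ=0.6285768 rad; a=sin²(Δφ/2)+cosφ1·cosφ2·sin²(Δλ/2)=0.3336349842; c=2·atan2(√a, √(1-a))=1.231599243; dist=6371·c=7846.519 ≈ 7846.5 km; running total=18159.0 km
Leg 2 bearing: y=sinΔλ·cosφ2=0.15269851, x=cosφ1·sinφ2-sinφ1·cosφ2·cosΔλ=-0.93057718; θ=atan2(y, x)=170.6814° ≈ 170.7°
Leg 3: φ1=-1.3080911, φ2=0.1133958, Δφ=1.4214869, Δλ=-2.3182545 rad; a=sin²(Δφ/2)+cosφ1·cosφ2·sin²(Δλ/2)=0.6423354301; c=2·atan2(√a, √(1-a))=1.859459392; dist=6371·c=11846.616 ≈ 11846.6 km; running total=30005.6 km
Leg 3 bearing: y=sinΔλ·cosφ2=-0.72870877, x=cosφ1·sinφ2-sinφ1·cosφ2·cosΔλ=-0.62285313; θ=atan2(y, x)=-130.5217° <0 so +360° → 229.4783° ≈ 229.5°
Leg 4: φ1=0.1133958, φ2=-0.0652806, Δφ=-0.1786763, Δλ=4.5242756 rad; a=sin²(Δφ/2)+cosφ1·cosφ2·sin²(Δλ/2)=0.5963952435; c=2·atan2(√a, √(1-a))=1.764801521; dist=6371·c=11243.550 ≈ 11243.6 km; running total=41249.2 km
Leg 4 bearing: y=sinΔλ·cosφ2=-0.98026636, x=cosφ1·sinφ2-sinφ1·cosφ2·cosΔλ=-0.04370005; θ=atan2(y, x)=-92.5525° <0 so +360° → 267.4475° ≈ 267.4°
Leg 5: φ1=-0.0652806, φ2=-1.3910326, Δφ=-1.3257521, Δλ=-3.5432365 rad; a=sin²(Δφ/2)+cosφ1·cosφ2·sin²(Δλ/2)=0.5500173887; c=2·atan2(√a, √(1-a))=1.670998701; dist=6371·c=10645.933 ≈ 10645.9 km; running total=51895.1 km
Leg 5 bearing: y=sinΔλ·cosφ2=0.06989748, x=cosφ1·sinφ2-sinφ1·cosφ2·cosΔλ=-0.99252576; θ=atan2(y, x)=175.9717° ≈ 176.0°
Leg 6: φ1=-1.3910326, φ2=-1.0413926, Δφ=0.3496401, Δλ=0.7692748 rad; a=sin²(Δφ/2)+cosφ1·cosφ2·sin²(Δλ/2)=0.0429649317; c=2·atan2(√a, √(1-a))=0.417587174; dist=6371·c=2660.448 ≈ 2660.4 km; running total=54555.5 km
Leg 6 bearing: y=sinΔλ·cosφ2=0.35129836, x=cosφ1·sinφ2-sinφ1·cosφ2·cosΔλ=0.20264561; θ=atan2(y, x)=60.0216° ≈ 60.0°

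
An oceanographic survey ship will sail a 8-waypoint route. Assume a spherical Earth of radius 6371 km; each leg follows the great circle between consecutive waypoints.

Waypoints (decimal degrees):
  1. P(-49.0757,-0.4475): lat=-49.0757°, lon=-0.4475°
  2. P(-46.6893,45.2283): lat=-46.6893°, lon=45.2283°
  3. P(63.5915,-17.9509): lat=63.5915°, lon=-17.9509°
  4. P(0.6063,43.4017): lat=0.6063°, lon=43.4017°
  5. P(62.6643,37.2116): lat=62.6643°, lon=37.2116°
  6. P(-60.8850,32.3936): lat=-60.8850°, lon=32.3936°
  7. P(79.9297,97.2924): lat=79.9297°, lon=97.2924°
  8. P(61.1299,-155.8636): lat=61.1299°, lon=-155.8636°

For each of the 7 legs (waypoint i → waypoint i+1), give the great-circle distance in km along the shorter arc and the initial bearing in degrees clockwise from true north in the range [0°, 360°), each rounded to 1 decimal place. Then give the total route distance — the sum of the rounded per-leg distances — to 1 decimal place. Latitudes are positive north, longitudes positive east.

Leg 1: φ1=-0.8565325, φ2=-0.8148820, Δφ=0.0416505, Δλ=0.7971931 rad; a=sin²(Δφ/2)+cosφ1·cosφ2·sin²(Δλ/2)=0.0681230826; c=2·atan2(√a, √(1-a))=0.528124193; dist=6371·c=3364.679 ≈ 3364.7 km; running total=3364.7 km
Leg 1 bearing: y=sinΔλ·cosφ2=0.49073008, x=cosφ1·sinφ2-sinφ1·cosφ2·cosΔλ=-0.11451332; θ=atan2(y, x)=103.1351° ≈ 103.1°
Leg 2: φ1=-0.8148820, φ2=1.1098811, Δφ=1.9247631, Δλ=-1.1026851 rad; a=sin²(Δφ/2)+cosφ1·cosφ2·sin²(Δλ/2)=0.7570272796; c=2·atan2(√a, √(1-a))=2.110701388; dist=6371·c=13447.279 ≈ 13447.3 km; running total=16812.0 km
Leg 2 bearing: y=sinΔλ·cosφ2=-0.39692083, x=cosφ1·sinφ2-sinφ1·cosφ2·cosΔλ=0.76039579; θ=atan2(y, x)=-27.5642° <0 so +360° → 332.4358° ≈ 332.4°
Leg 3: φ1=1.1098811, φ2=0.0105819, Δφ=-1.0992991, Δλ=1.0708049 rad; a=sin²(Δφ/2)+cosφ1·cosφ2·sin²(Δλ/2)=0.3886523124; c=2·atan2(√a, √(1-a))=1.346217921; dist=6371·c=8576.754 ≈ 8576.8 km; running total=25388.8 km
Leg 3 bearing: y=sinΔλ·cosφ2=0.87753753, x=cosφ1·sinφ2-sinφ1·cosφ2·cosΔλ=-0.42465829; θ=atan2(y, x)=115.8233° ≈ 115.8°
Leg 4: φ1=0.0105819, φ2=1.0936984, Δφ=1.0831164, Δλ=-0.1080376 rad; a=sin²(Δφ/2)+cosφ1·cosφ2·sin²(Δλ/2)=0.2670498305; c=2·atan2(√a, √(1-a))=1.086144468; dist=6371·c=6919.826 ≈ 6919.8 km; running total=32308.6 km
Leg 4 bearing: y=sinΔλ·cosφ2=-0.04951476, x=cosφ1·sinφ2-sinφ1·cosφ2·cosΔλ=0.88345071; θ=atan2(y, x)=-3.2079° <0 so +360° → 356.7921° ≈ 356.8°
Leg 5: φ1=1.0936984, φ2=-1.0626437, Δφ=-2.1563421, Δλ=-0.0840900 rad; a=sin²(Δφ/2)+cosφ1·cosφ2·sin²(Δλ/2)=0.7767218935; c=2·atan2(√a, √(1-a))=2.157289673; dist=6371·c=13744.093 ≈ 13744.1 km; running total=46052.7 km
Leg 5 bearing: y=sinΔλ·cosφ2=-0.04086696, x=cosφ1·sinφ2-sinφ1·cosφ2·cosΔλ=-0.83188333; θ=atan2(y, x)=-177.1876° <0 so +360° → 182.8124° ≈ 182.8°
Leg 6: φ1=-1.0626437, φ2=1.3950364, Δφ=2.4576802, Δλ=1.1326977 rad; a=sin²(Δφ/2)+cosφ1·cosφ2·sin²(Δλ/2)=0.9120467242; c=2·atan2(√a, √(1-a))=2.539396261; dist=6371·c=16178.494 ≈ 16178.5 km; running total=62231.2 km
Leg 6 bearing: y=sinΔλ·cosφ2=0.15834292, x=cosφ1·sinφ2-sinφ1·cosφ2·cosΔλ=0.54387269; θ=atan2(y, x)=16.2324° ≈ 16.2°
Leg 7: φ1=1.3950364, φ2=1.0669180, Δφ=-0.3281184, Δλ=-4.4184057 rad; a=sin²(Δφ/2)+cosφ1·cosφ2·sin²(Δλ/2)=0.0811191612; c=2·atan2(√a, √(1-a))=0.577625309; dist=6371·c=3680.051 ≈ 3680.1 km; running total=65911.3 km
Leg 7 bearing: y=sinΔλ·cosφ2=0.46211092, x=cosφ1·sinφ2-sinφ1·cosφ2·cosΔλ=0.29087604; θ=atan2(y, x)=57.8116° ≈ 57.8°

Leg 1: dist=3364.7 km, bearing=103.1°
Leg 2: dist=13447.3 km, bearing=332.4°
Leg 3: dist=8576.8 km, bearing=115.8°
Leg 4: dist=6919.8 km, bearing=356.8°
Leg 5: dist=13744.1 km, bearing=182.8°
Leg 6: dist=16178.5 km, bearing=16.2°
Leg 7: dist=3680.1 km, bearing=57.8°
Total: 65911.3 km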